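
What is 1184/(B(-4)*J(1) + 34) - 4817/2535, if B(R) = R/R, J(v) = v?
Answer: 566569/17745 ≈ 31.928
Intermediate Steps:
B(R) = 1
1184/(B(-4)*J(1) + 34) - 4817/2535 = 1184/(1*1 + 34) - 4817/2535 = 1184/(1 + 34) - 4817*1/2535 = 1184/35 - 4817/2535 = 566569/17745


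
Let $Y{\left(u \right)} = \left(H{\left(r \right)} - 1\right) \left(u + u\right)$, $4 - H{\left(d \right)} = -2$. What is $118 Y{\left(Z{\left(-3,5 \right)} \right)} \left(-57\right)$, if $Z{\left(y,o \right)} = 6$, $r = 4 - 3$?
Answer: $-403560$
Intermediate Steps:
$r = 1$
$H{\left(d \right)} = 6$ ($H{\left(d \right)} = 4 - -2 = 4 + 2 = 6$)
$Y{\left(u \right)} = 10 u$ ($Y{\left(u \right)} = \left(6 - 1\right) \left(u + u\right) = 5 \cdot 2 u = 10 u$)
$118 Y{\left(Z{\left(-3,5 \right)} \right)} \left(-57\right) = 118 \cdot 10 \cdot 6 \left(-57\right) = 118 \cdot 60 \left(-57\right) = 7080 \left(-57\right) = -403560$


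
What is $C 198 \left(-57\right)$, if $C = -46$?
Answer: $519156$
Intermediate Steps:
$C 198 \left(-57\right) = \left(-46\right) 198 \left(-57\right) = \left(-9108\right) \left(-57\right) = 519156$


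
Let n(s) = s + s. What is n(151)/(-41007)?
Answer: -302/41007 ≈ -0.0073646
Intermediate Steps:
n(s) = 2*s
n(151)/(-41007) = (2*151)/(-41007) = 302*(-1/41007) = -302/41007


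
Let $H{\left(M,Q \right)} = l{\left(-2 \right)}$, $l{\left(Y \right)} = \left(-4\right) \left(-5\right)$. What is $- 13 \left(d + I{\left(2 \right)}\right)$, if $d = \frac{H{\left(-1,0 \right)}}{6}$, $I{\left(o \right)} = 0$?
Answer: $- \frac{130}{3} \approx -43.333$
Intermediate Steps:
$l{\left(Y \right)} = 20$
$H{\left(M,Q \right)} = 20$
$d = \frac{10}{3}$ ($d = \frac{20}{6} = 20 \cdot \frac{1}{6} = \frac{10}{3} \approx 3.3333$)
$- 13 \left(d + I{\left(2 \right)}\right) = - 13 \left(\frac{10}{3} + 0\right) = \left(-13\right) \frac{10}{3} = - \frac{130}{3}$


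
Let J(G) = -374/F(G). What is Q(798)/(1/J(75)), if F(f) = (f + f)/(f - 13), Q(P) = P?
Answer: -3084004/25 ≈ -1.2336e+5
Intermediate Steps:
F(f) = 2*f/(-13 + f) (F(f) = (2*f)/(-13 + f) = 2*f/(-13 + f))
J(G) = -187*(-13 + G)/G (J(G) = -374*(-13 + G)/(2*G) = -187*(-13 + G)/G)
Q(798)/(1/J(75)) = 798/(1/(-187 + 2431/75)) = 798/(1/(-11594/75)) = 798/(-75/11594) = 798*(-11594/75) = -3084004/25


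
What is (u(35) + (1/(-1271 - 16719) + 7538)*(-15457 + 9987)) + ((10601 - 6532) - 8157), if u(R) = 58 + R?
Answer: -74185101598/1799 ≈ -4.1237e+7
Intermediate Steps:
(u(35) + (1/(-1271 - 16719) + 7538)*(-15457 + 9987)) + ((10601 - 6532) - 8157) = ((58 + 35) + (1/(-1271 - 16719) + 7538)*(-15457 + 9987)) + ((10601 - 6532) - 8157) = (93 + (1/(-17990) + 7538)*(-5470)) + (4069 - 8157) = (93 + (-1/17990 + 7538)*(-5470)) - 4088 = (93 + (135608619/17990)*(-5470)) - 4088 = (93 - 74177914593/1799) - 4088 = -74177747286/1799 - 4088 = -74185101598/1799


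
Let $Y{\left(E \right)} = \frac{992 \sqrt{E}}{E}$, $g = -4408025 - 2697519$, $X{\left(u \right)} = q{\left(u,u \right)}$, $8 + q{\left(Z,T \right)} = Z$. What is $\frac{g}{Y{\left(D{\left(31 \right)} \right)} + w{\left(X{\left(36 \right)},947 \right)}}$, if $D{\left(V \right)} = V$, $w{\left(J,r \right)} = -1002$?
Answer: $\frac{1779938772}{243065} + \frac{56844352 \sqrt{31}}{243065} \approx 8625.0$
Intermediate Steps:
$q{\left(Z,T \right)} = -8 + Z$
$X{\left(u \right)} = -8 + u$
$g = -7105544$
$Y{\left(E \right)} = \frac{992}{\sqrt{E}}$
$\frac{g}{Y{\left(D{\left(31 \right)} \right)} + w{\left(X{\left(36 \right)},947 \right)}} = - \frac{7105544}{\frac{992}{\sqrt{31}} - 1002} = - \frac{7105544}{992 \frac{\sqrt{31}}{31} - 1002} = - \frac{7105544}{32 \sqrt{31} - 1002} = - \frac{7105544}{-1002 + 32 \sqrt{31}}$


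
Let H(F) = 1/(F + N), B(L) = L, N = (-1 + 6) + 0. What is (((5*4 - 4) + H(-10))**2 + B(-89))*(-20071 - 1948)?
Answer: -88428304/25 ≈ -3.5371e+6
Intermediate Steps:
N = 5 (N = 5 + 0 = 5)
H(F) = 1/(5 + F) (H(F) = 1/(F + 5) = 1/(5 + F))
(((5*4 - 4) + H(-10))**2 + B(-89))*(-20071 - 1948) = (((5*4 - 4) + 1/(5 - 10))**2 - 89)*(-20071 - 1948) = (((20 - 4) + 1/(-5))**2 - 89)*(-22019) = ((16 - 1/5)**2 - 89)*(-22019) = ((79/5)**2 - 89)*(-22019) = (6241/25 - 89)*(-22019) = (4016/25)*(-22019) = -88428304/25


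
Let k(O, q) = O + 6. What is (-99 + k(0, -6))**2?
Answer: 8649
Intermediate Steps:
k(O, q) = 6 + O
(-99 + k(0, -6))**2 = (-99 + (6 + 0))**2 = (-99 + 6)**2 = (-93)**2 = 8649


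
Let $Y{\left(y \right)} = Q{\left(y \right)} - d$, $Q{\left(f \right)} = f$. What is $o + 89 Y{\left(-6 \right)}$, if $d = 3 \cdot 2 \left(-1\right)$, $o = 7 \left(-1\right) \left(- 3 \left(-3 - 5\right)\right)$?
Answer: $-168$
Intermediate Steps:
$o = -168$ ($o = - 7 \left(\left(-3\right) \left(-8\right)\right) = \left(-7\right) 24 = -168$)
$d = -6$ ($d = 6 \left(-1\right) = -6$)
$Y{\left(y \right)} = 6 + y$ ($Y{\left(y \right)} = y - -6 = y + 6 = 6 + y$)
$o + 89 Y{\left(-6 \right)} = -168 + 89 \left(6 - 6\right) = -168 + 89 \cdot 0 = -168 + 0 = -168$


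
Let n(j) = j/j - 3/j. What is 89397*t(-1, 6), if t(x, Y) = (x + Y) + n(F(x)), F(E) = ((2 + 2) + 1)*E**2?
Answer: 2413719/5 ≈ 4.8274e+5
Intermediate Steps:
F(E) = 5*E**2 (F(E) = (4 + 1)*E**2 = 5*E**2)
n(j) = 1 - 3/j
t(x, Y) = Y + x + (-3 + 5*x**2)/(5*x**2) (t(x, Y) = (x + Y) + (-3 + 5*x**2)/((5*x**2)) = (Y + x) + (1/(5*x**2))*(-3 + 5*x**2) = (Y + x) + (-3 + 5*x**2)/(5*x**2) = Y + x + (-3 + 5*x**2)/(5*x**2))
89397*t(-1, 6) = 89397*(1 + 6 - 1 - 3/5/(-1)**2) = 89397*(1 + 6 - 1 - 3/5*1) = 89397*(1 + 6 - 1 - 3/5) = 89397*(27/5) = 2413719/5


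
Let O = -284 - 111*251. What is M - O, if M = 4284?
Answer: 32429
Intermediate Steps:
O = -28145 (O = -284 - 27861 = -28145)
M - O = 4284 - 1*(-28145) = 4284 + 28145 = 32429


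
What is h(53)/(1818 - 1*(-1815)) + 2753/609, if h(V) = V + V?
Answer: 159781/35119 ≈ 4.5497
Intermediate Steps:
h(V) = 2*V
h(53)/(1818 - 1*(-1815)) + 2753/609 = (2*53)/(1818 - 1*(-1815)) + 2753/609 = 106/(1818 + 1815) + 2753*(1/609) = 106/3633 + 2753/609 = 159781/35119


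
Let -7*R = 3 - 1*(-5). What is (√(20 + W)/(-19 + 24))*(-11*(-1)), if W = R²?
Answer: 66*√29/35 ≈ 10.155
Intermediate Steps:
R = -8/7 (R = -(3 - 1*(-5))/7 = -(3 + 5)/7 = -⅐*8 = -8/7 ≈ -1.1429)
W = 64/49 (W = (-8/7)² = 64/49 ≈ 1.3061)
(√(20 + W)/(-19 + 24))*(-11*(-1)) = (√(20 + 64/49)/(-19 + 24))*(-11*(-1)) = (√(1044/49)/5)*11 = ((6*√29/7)*(⅕))*11 = (6*√29/35)*11 = 66*√29/35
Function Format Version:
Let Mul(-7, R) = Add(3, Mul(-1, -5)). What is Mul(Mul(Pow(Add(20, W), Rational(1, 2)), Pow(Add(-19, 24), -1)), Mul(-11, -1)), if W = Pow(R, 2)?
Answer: Mul(Rational(66, 35), Pow(29, Rational(1, 2))) ≈ 10.155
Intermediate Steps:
R = Rational(-8, 7) (R = Mul(Rational(-1, 7), Add(3, Mul(-1, -5))) = Mul(Rational(-1, 7), Add(3, 5)) = Mul(Rational(-1, 7), 8) = Rational(-8, 7) ≈ -1.1429)
W = Rational(64, 49) (W = Pow(Rational(-8, 7), 2) = Rational(64, 49) ≈ 1.3061)
Mul(Mul(Pow(Add(20, W), Rational(1, 2)), Pow(Add(-19, 24), -1)), Mul(-11, -1)) = Mul(Mul(Pow(Add(20, Rational(64, 49)), Rational(1, 2)), Pow(Add(-19, 24), -1)), Mul(-11, -1)) = Mul(Mul(Pow(Rational(1044, 49), Rational(1, 2)), Pow(5, -1)), 11) = Mul(Mul(Mul(Rational(6, 7), Pow(29, Rational(1, 2))), Rational(1, 5)), 11) = Mul(Mul(Rational(6, 35), Pow(29, Rational(1, 2))), 11) = Mul(Rational(66, 35), Pow(29, Rational(1, 2)))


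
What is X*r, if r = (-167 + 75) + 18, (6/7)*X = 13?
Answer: -3367/3 ≈ -1122.3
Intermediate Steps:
X = 91/6 (X = (7/6)*13 = 91/6 ≈ 15.167)
r = -74 (r = -92 + 18 = -74)
X*r = (91/6)*(-74) = -3367/3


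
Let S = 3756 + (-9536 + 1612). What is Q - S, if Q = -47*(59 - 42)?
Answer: 3369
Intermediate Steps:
S = -4168 (S = 3756 - 7924 = -4168)
Q = -799 (Q = -47*17 = -799)
Q - S = -799 - 1*(-4168) = -799 + 4168 = 3369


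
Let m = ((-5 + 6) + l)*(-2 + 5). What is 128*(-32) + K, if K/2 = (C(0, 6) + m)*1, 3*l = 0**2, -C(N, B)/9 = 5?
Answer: -4180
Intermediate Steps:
C(N, B) = -45 (C(N, B) = -9*5 = -45)
l = 0 (l = (1/3)*0**2 = (1/3)*0 = 0)
m = 3 (m = ((-5 + 6) + 0)*(-2 + 5) = (1 + 0)*3 = 1*3 = 3)
K = -84 (K = 2*((-45 + 3)*1) = 2*(-42*1) = 2*(-42) = -84)
128*(-32) + K = 128*(-32) - 84 = -4096 - 84 = -4180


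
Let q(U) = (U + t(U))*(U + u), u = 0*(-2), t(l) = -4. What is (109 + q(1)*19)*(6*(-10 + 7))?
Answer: -936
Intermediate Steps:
u = 0
q(U) = U*(-4 + U) (q(U) = (U - 4)*(U + 0) = (-4 + U)*U = U*(-4 + U))
(109 + q(1)*19)*(6*(-10 + 7)) = (109 + (1*(-4 + 1))*19)*(6*(-10 + 7)) = (109 + (1*(-3))*19)*(6*(-3)) = (109 - 3*19)*(-18) = (109 - 57)*(-18) = 52*(-18) = -936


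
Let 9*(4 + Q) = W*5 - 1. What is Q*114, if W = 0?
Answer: -1406/3 ≈ -468.67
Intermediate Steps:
Q = -37/9 (Q = -4 + (0*5 - 1)/9 = -4 + (0 - 1)/9 = -4 + (1/9)*(-1) = -4 - 1/9 = -37/9 ≈ -4.1111)
Q*114 = -37/9*114 = -1406/3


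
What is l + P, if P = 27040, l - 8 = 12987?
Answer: 40035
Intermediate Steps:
l = 12995 (l = 8 + 12987 = 12995)
l + P = 12995 + 27040 = 40035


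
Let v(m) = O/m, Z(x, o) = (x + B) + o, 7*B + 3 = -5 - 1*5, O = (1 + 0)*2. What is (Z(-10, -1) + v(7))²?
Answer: 7744/49 ≈ 158.04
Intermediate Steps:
O = 2 (O = 1*2 = 2)
B = -13/7 (B = -3/7 + (-5 - 1*5)/7 = -3/7 + (-5 - 5)/7 = -3/7 + (⅐)*(-10) = -3/7 - 10/7 = -13/7 ≈ -1.8571)
Z(x, o) = -13/7 + o + x (Z(x, o) = (x - 13/7) + o = (-13/7 + x) + o = -13/7 + o + x)
v(m) = 2/m
(Z(-10, -1) + v(7))² = ((-13/7 - 1 - 10) + 2/7)² = (-90/7 + 2*(⅐))² = (-90/7 + 2/7)² = (-88/7)² = 7744/49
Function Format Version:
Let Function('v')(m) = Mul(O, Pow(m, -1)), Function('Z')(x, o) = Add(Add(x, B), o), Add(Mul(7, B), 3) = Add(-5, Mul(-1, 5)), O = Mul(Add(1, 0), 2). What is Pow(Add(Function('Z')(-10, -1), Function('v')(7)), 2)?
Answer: Rational(7744, 49) ≈ 158.04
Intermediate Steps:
O = 2 (O = Mul(1, 2) = 2)
B = Rational(-13, 7) (B = Add(Rational(-3, 7), Mul(Rational(1, 7), Add(-5, Mul(-1, 5)))) = Add(Rational(-3, 7), Mul(Rational(1, 7), Add(-5, -5))) = Add(Rational(-3, 7), Mul(Rational(1, 7), -10)) = Add(Rational(-3, 7), Rational(-10, 7)) = Rational(-13, 7) ≈ -1.8571)
Function('Z')(x, o) = Add(Rational(-13, 7), o, x) (Function('Z')(x, o) = Add(Add(x, Rational(-13, 7)), o) = Add(Add(Rational(-13, 7), x), o) = Add(Rational(-13, 7), o, x))
Function('v')(m) = Mul(2, Pow(m, -1))
Pow(Add(Function('Z')(-10, -1), Function('v')(7)), 2) = Pow(Add(Add(Rational(-13, 7), -1, -10), Mul(2, Pow(7, -1))), 2) = Pow(Add(Rational(-90, 7), Mul(2, Rational(1, 7))), 2) = Pow(Add(Rational(-90, 7), Rational(2, 7)), 2) = Pow(Rational(-88, 7), 2) = Rational(7744, 49)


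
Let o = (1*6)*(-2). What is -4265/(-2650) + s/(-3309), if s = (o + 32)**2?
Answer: 2610577/1753770 ≈ 1.4886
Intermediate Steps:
o = -12 (o = 6*(-2) = -12)
s = 400 (s = (-12 + 32)**2 = 20**2 = 400)
-4265/(-2650) + s/(-3309) = -4265/(-2650) + 400/(-3309) = -4265*(-1/2650) + 400*(-1/3309) = 853/530 - 400/3309 = 2610577/1753770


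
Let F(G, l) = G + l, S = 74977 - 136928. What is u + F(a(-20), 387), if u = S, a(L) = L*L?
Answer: -61164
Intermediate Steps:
a(L) = L²
S = -61951
u = -61951
u + F(a(-20), 387) = -61951 + ((-20)² + 387) = -61951 + (400 + 387) = -61951 + 787 = -61164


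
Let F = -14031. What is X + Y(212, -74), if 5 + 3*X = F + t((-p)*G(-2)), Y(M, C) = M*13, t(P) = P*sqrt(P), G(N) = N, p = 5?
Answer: -5768/3 + 10*sqrt(10)/3 ≈ -1912.1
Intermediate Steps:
t(P) = P**(3/2)
Y(M, C) = 13*M
X = -14036/3 + 10*sqrt(10)/3 (X = -5/3 + (-14031 + (-1*5*(-2))**(3/2))/3 = -5/3 + (-14031 + (-5*(-2))**(3/2))/3 = -5/3 + (-14031 + 10**(3/2))/3 = -5/3 + (-14031 + 10*sqrt(10))/3 = -5/3 + (-4677 + 10*sqrt(10)/3) = -14036/3 + 10*sqrt(10)/3 ≈ -4668.1)
X + Y(212, -74) = (-14036/3 + 10*sqrt(10)/3) + 13*212 = (-14036/3 + 10*sqrt(10)/3) + 2756 = -5768/3 + 10*sqrt(10)/3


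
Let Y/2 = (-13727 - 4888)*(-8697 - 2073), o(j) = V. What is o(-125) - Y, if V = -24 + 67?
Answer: -400967057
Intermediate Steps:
V = 43
o(j) = 43
Y = 400967100 (Y = 2*((-13727 - 4888)*(-8697 - 2073)) = 2*(-18615*(-10770)) = 2*200483550 = 400967100)
o(-125) - Y = 43 - 1*400967100 = 43 - 400967100 = -400967057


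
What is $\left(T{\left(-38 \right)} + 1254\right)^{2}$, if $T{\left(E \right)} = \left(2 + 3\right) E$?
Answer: $1132096$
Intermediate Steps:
$T{\left(E \right)} = 5 E$
$\left(T{\left(-38 \right)} + 1254\right)^{2} = \left(5 \left(-38\right) + 1254\right)^{2} = \left(-190 + 1254\right)^{2} = 1064^{2} = 1132096$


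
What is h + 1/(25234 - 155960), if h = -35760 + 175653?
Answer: 18287652317/130726 ≈ 1.3989e+5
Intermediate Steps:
h = 139893
h + 1/(25234 - 155960) = 139893 + 1/(25234 - 155960) = 139893 + 1/(-130726) = 139893 - 1/130726 = 18287652317/130726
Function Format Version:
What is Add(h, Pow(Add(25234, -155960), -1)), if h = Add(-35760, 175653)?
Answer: Rational(18287652317, 130726) ≈ 1.3989e+5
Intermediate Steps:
h = 139893
Add(h, Pow(Add(25234, -155960), -1)) = Add(139893, Pow(Add(25234, -155960), -1)) = Add(139893, Pow(-130726, -1)) = Add(139893, Rational(-1, 130726)) = Rational(18287652317, 130726)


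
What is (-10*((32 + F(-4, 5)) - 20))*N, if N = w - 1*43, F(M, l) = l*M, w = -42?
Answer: -6800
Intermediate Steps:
F(M, l) = M*l
N = -85 (N = -42 - 1*43 = -42 - 43 = -85)
(-10*((32 + F(-4, 5)) - 20))*N = -10*((32 - 4*5) - 20)*(-85) = -10*((32 - 20) - 20)*(-85) = -10*(12 - 20)*(-85) = -10*(-8)*(-85) = 80*(-85) = -6800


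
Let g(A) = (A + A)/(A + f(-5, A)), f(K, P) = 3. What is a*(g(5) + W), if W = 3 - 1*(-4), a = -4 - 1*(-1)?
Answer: -99/4 ≈ -24.750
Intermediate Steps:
a = -3 (a = -4 + 1 = -3)
W = 7 (W = 3 + 4 = 7)
g(A) = 2*A/(3 + A) (g(A) = (A + A)/(A + 3) = (2*A)/(3 + A) = 2*A/(3 + A))
a*(g(5) + W) = -3*(2*5/(3 + 5) + 7) = -3*(2*5/8 + 7) = -3*(2*5*(⅛) + 7) = -3*(5/4 + 7) = -3*33/4 = -99/4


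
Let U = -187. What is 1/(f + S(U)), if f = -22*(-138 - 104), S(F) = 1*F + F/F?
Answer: 1/5138 ≈ 0.00019463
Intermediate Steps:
S(F) = 1 + F (S(F) = F + 1 = 1 + F)
f = 5324 (f = -22*(-242) = 5324)
1/(f + S(U)) = 1/(5324 + (1 - 187)) = 1/(5324 - 186) = 1/5138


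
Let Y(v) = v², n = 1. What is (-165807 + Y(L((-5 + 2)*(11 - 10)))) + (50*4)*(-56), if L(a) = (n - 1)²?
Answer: -177007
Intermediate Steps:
L(a) = 0 (L(a) = (1 - 1)² = 0² = 0)
(-165807 + Y(L((-5 + 2)*(11 - 10)))) + (50*4)*(-56) = (-165807 + 0²) + (50*4)*(-56) = (-165807 + 0) + 200*(-56) = -165807 - 11200 = -177007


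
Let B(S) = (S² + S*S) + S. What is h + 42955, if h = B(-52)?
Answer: 48311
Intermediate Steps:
B(S) = S + 2*S² (B(S) = (S² + S²) + S = 2*S² + S = S + 2*S²)
h = 5356 (h = -52*(1 + 2*(-52)) = -52*(1 - 104) = -52*(-103) = 5356)
h + 42955 = 5356 + 42955 = 48311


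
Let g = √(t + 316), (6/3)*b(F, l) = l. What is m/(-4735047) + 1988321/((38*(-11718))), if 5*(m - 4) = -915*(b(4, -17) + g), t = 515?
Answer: -165183996605/36990187164 + 61*√831/1578349 ≈ -4.4645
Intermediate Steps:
b(F, l) = l/2
g = √831 (g = √(515 + 316) = √831 ≈ 28.827)
m = 3119/2 - 183*√831 (m = 4 + (-915*((½)*(-17) + √831))/5 = 4 + (-915*(-17/2 + √831))/5 = 4 + (15555/2 - 915*√831)/5 = 4 + (3111/2 - 183*√831) = 3119/2 - 183*√831 ≈ -3715.9)
m/(-4735047) + 1988321/((38*(-11718))) = (3119/2 - 183*√831)/(-4735047) + 1988321/((38*(-11718))) = (3119/2 - 183*√831)*(-1/4735047) + 1988321/(-445284) = (-3119/9470094 + 61*√831/1578349) + 1988321*(-1/445284) = (-3119/9470094 + 61*√831/1578349) - 1988321/445284 = -165183996605/36990187164 + 61*√831/1578349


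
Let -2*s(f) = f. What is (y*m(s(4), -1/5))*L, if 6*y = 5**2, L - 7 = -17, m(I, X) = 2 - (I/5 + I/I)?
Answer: -175/3 ≈ -58.333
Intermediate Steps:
s(f) = -f/2
m(I, X) = 1 - I/5 (m(I, X) = 2 - (I*(1/5) + 1) = 2 - (I/5 + 1) = 2 - (1 + I/5) = 2 + (-1 - I/5) = 1 - I/5)
L = -10 (L = 7 - 17 = -10)
y = 25/6 (y = (1/6)*5**2 = (1/6)*25 = 25/6 ≈ 4.1667)
(y*m(s(4), -1/5))*L = (25*(1 - (-1)*4/10)/6)*(-10) = (25*(1 - 1/5*(-2))/6)*(-10) = (25*(1 + 2/5)/6)*(-10) = ((25/6)*(7/5))*(-10) = (35/6)*(-10) = -175/3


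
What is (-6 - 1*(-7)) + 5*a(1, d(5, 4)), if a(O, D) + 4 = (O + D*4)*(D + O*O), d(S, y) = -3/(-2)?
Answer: 137/2 ≈ 68.500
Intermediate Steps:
d(S, y) = 3/2 (d(S, y) = -3*(-½) = 3/2)
a(O, D) = -4 + (D + O²)*(O + 4*D) (a(O, D) = -4 + (O + D*4)*(D + O*O) = -4 + (O + 4*D)*(D + O²) = -4 + (D + O²)*(O + 4*D))
(-6 - 1*(-7)) + 5*a(1, d(5, 4)) = (-6 - 1*(-7)) + 5*(-4 + 1³ + 4*(3/2)² + (3/2)*1 + 4*(3/2)*1²) = (-6 + 7) + 5*(-4 + 1 + 4*(9/4) + 3/2 + 4*(3/2)*1) = 1 + 5*(-4 + 1 + 9 + 3/2 + 6) = 1 + 5*(27/2) = 1 + 135/2 = 137/2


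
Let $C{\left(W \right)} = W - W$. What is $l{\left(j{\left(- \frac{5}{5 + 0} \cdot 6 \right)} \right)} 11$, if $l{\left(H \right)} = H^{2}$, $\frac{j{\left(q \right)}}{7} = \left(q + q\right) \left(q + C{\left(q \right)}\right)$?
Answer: $2794176$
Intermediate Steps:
$C{\left(W \right)} = 0$
$j{\left(q \right)} = 14 q^{2}$ ($j{\left(q \right)} = 7 \left(q + q\right) \left(q + 0\right) = 7 \cdot 2 q q = 7 \cdot 2 q^{2} = 14 q^{2}$)
$l{\left(j{\left(- \frac{5}{5 + 0} \cdot 6 \right)} \right)} 11 = \left(14 \left(- \frac{5}{5 + 0} \cdot 6\right)^{2}\right)^{2} \cdot 11 = \left(14 \left(- \frac{5}{5} \cdot 6\right)^{2}\right)^{2} \cdot 11 = \left(14 \left(\left(-5\right) \frac{1}{5} \cdot 6\right)^{2}\right)^{2} \cdot 11 = \left(14 \left(\left(-1\right) 6\right)^{2}\right)^{2} \cdot 11 = \left(14 \left(-6\right)^{2}\right)^{2} \cdot 11 = \left(14 \cdot 36\right)^{2} \cdot 11 = 504^{2} \cdot 11 = 254016 \cdot 11 = 2794176$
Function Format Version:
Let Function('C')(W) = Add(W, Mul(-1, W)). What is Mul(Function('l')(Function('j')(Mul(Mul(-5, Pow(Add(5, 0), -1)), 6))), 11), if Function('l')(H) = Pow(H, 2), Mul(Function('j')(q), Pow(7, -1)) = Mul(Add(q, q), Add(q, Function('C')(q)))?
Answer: 2794176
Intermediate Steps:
Function('C')(W) = 0
Function('j')(q) = Mul(14, Pow(q, 2)) (Function('j')(q) = Mul(7, Mul(Add(q, q), Add(q, 0))) = Mul(7, Mul(Mul(2, q), q)) = Mul(7, Mul(2, Pow(q, 2))) = Mul(14, Pow(q, 2)))
Mul(Function('l')(Function('j')(Mul(Mul(-5, Pow(Add(5, 0), -1)), 6))), 11) = Mul(Pow(Mul(14, Pow(Mul(Mul(-5, Pow(Add(5, 0), -1)), 6), 2)), 2), 11) = Mul(Pow(Mul(14, Pow(Mul(Mul(-5, Pow(5, -1)), 6), 2)), 2), 11) = Mul(Pow(Mul(14, Pow(Mul(Mul(-5, Rational(1, 5)), 6), 2)), 2), 11) = Mul(Pow(Mul(14, Pow(Mul(-1, 6), 2)), 2), 11) = Mul(Pow(Mul(14, Pow(-6, 2)), 2), 11) = Mul(Pow(Mul(14, 36), 2), 11) = Mul(Pow(504, 2), 11) = Mul(254016, 11) = 2794176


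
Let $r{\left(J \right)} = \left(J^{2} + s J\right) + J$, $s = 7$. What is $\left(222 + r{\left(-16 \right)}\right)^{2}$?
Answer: $122500$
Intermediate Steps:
$r{\left(J \right)} = J^{2} + 8 J$ ($r{\left(J \right)} = \left(J^{2} + 7 J\right) + J = J^{2} + 8 J$)
$\left(222 + r{\left(-16 \right)}\right)^{2} = \left(222 - 16 \left(8 - 16\right)\right)^{2} = \left(222 - -128\right)^{2} = \left(222 + 128\right)^{2} = 350^{2} = 122500$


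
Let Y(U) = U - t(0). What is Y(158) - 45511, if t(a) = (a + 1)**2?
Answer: -45354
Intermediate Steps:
t(a) = (1 + a)**2
Y(U) = -1 + U (Y(U) = U - (1 + 0)**2 = U - 1*1**2 = U - 1*1 = U - 1 = -1 + U)
Y(158) - 45511 = (-1 + 158) - 45511 = 157 - 45511 = -45354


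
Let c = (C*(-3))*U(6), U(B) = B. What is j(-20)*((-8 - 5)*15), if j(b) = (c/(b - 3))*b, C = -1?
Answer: -70200/23 ≈ -3052.2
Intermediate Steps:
c = 18 (c = -1*(-3)*6 = 3*6 = 18)
j(b) = 18*b/(-3 + b) (j(b) = (18/(b - 3))*b = (18/(-3 + b))*b = 18*b/(-3 + b))
j(-20)*((-8 - 5)*15) = (18*(-20)/(-3 - 20))*((-8 - 5)*15) = (18*(-20)/(-23))*(-13*15) = (18*(-20)*(-1/23))*(-195) = (360/23)*(-195) = -70200/23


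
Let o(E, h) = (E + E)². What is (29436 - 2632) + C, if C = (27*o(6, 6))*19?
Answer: 100676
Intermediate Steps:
o(E, h) = 4*E² (o(E, h) = (2*E)² = 4*E²)
C = 73872 (C = (27*(4*6²))*19 = (27*(4*36))*19 = (27*144)*19 = 3888*19 = 73872)
(29436 - 2632) + C = (29436 - 2632) + 73872 = 26804 + 73872 = 100676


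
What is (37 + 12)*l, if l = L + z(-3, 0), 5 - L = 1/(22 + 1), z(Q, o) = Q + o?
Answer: 2205/23 ≈ 95.870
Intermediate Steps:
L = 114/23 (L = 5 - 1/(22 + 1) = 5 - 1/23 = 114/23 ≈ 4.9565)
l = 45/23 (l = 114/23 + (-3 + 0) = 114/23 - 3 = 45/23 ≈ 1.9565)
(37 + 12)*l = (37 + 12)*(45/23) = 49*(45/23) = 2205/23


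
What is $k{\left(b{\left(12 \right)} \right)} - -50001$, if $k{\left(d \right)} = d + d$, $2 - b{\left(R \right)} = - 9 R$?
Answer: $50221$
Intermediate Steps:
$b{\left(R \right)} = 2 + 9 R$ ($b{\left(R \right)} = 2 - - 9 R = 2 + 9 R$)
$k{\left(d \right)} = 2 d$
$k{\left(b{\left(12 \right)} \right)} - -50001 = 2 \left(2 + 9 \cdot 12\right) - -50001 = 2 \left(2 + 108\right) + 50001 = 2 \cdot 110 + 50001 = 220 + 50001 = 50221$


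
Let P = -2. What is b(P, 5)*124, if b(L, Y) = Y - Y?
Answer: 0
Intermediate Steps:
b(L, Y) = 0
b(P, 5)*124 = 0*124 = 0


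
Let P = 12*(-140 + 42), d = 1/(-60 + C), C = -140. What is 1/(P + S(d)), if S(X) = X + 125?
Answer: -200/210201 ≈ -0.00095147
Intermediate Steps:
d = -1/200 (d = 1/(-60 - 140) = 1/(-200) = -1/200 ≈ -0.0050000)
S(X) = 125 + X
P = -1176 (P = 12*(-98) = -1176)
1/(P + S(d)) = 1/(-1176 + (125 - 1/200)) = 1/(-1176 + 24999/200) = 1/(-210201/200) = -200/210201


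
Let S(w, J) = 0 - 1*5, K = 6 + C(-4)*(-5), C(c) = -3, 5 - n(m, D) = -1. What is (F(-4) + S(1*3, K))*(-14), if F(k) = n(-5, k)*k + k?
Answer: 462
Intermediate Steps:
n(m, D) = 6 (n(m, D) = 5 - 1*(-1) = 5 + 1 = 6)
F(k) = 7*k (F(k) = 6*k + k = 7*k)
K = 21 (K = 6 - 3*(-5) = 6 + 15 = 21)
S(w, J) = -5 (S(w, J) = 0 - 5 = -5)
(F(-4) + S(1*3, K))*(-14) = (7*(-4) - 5)*(-14) = (-28 - 5)*(-14) = -33*(-14) = 462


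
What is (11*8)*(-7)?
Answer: -616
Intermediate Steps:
(11*8)*(-7) = 88*(-7) = -616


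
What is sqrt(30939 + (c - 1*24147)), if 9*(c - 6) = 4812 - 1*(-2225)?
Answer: sqrt(68219)/3 ≈ 87.063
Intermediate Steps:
c = 7091/9 (c = 6 + (4812 - 1*(-2225))/9 = 6 + (4812 + 2225)/9 = 6 + (1/9)*7037 = 6 + 7037/9 = 7091/9 ≈ 787.89)
sqrt(30939 + (c - 1*24147)) = sqrt(30939 + (7091/9 - 1*24147)) = sqrt(30939 + (7091/9 - 24147)) = sqrt(30939 - 210232/9) = sqrt(68219/9) = sqrt(68219)/3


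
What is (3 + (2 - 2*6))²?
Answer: 49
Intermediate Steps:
(3 + (2 - 2*6))² = (3 + (2 - 12))² = (3 - 10)² = (-7)² = 49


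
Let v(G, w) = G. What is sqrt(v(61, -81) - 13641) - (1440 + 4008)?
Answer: -5448 + 2*I*sqrt(3395) ≈ -5448.0 + 116.53*I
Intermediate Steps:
sqrt(v(61, -81) - 13641) - (1440 + 4008) = sqrt(61 - 13641) - (1440 + 4008) = sqrt(-13580) - 1*5448 = 2*I*sqrt(3395) - 5448 = -5448 + 2*I*sqrt(3395)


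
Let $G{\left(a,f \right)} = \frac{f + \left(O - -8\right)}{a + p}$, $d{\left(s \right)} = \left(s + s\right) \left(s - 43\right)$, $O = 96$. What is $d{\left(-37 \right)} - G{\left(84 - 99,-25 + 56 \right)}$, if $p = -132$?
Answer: $\frac{290125}{49} \approx 5920.9$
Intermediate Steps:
$d{\left(s \right)} = 2 s \left(-43 + s\right)$
$G{\left(a,f \right)} = \frac{104 + f}{-132 + a}$ ($G{\left(a,f \right)} = \frac{f + \left(96 - -8\right)}{a - 132} = \frac{f + \left(96 + 8\right)}{-132 + a} = \frac{f + 104}{-132 + a} = \frac{104 + f}{-132 + a}$)
$d{\left(-37 \right)} - G{\left(84 - 99,-25 + 56 \right)} = 2 \left(-37\right) \left(-43 - 37\right) - \frac{104 + \left(-25 + 56\right)}{-132 + \left(84 - 99\right)} = 2 \left(-37\right) \left(-80\right) - \frac{104 + 31}{-132 + \left(84 - 99\right)} = 5920 - \frac{1}{-132 - 15} \cdot 135 = 5920 - \frac{1}{-147} \cdot 135 = 5920 - \left(- \frac{1}{147}\right) 135 = 5920 - - \frac{45}{49} = 5920 + \frac{45}{49} = \frac{290125}{49}$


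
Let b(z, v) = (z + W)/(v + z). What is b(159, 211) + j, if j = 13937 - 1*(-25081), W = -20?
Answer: 14436799/370 ≈ 39018.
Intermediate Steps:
b(z, v) = (-20 + z)/(v + z) (b(z, v) = (z - 20)/(v + z) = (-20 + z)/(v + z))
j = 39018 (j = 13937 + 25081 = 39018)
b(159, 211) + j = (-20 + 159)/(211 + 159) + 39018 = 139/370 + 39018 = 14436799/370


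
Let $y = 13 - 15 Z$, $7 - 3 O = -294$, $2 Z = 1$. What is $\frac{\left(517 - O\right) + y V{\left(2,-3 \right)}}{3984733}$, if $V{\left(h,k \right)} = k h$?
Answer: $\frac{1151}{11954199} \approx 9.6284 \cdot 10^{-5}$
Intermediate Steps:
$Z = \frac{1}{2}$ ($Z = \frac{1}{2} \cdot 1 = \frac{1}{2} \approx 0.5$)
$O = \frac{301}{3}$ ($O = \frac{7}{3} - -98 = \frac{7}{3} + 98 = \frac{301}{3} \approx 100.33$)
$y = \frac{11}{2}$ ($y = 13 - \frac{15}{2} = \frac{11}{2} \approx 5.5$)
$V{\left(h,k \right)} = h k$
$\frac{\left(517 - O\right) + y V{\left(2,-3 \right)}}{3984733} = \frac{\left(517 - \frac{301}{3}\right) + \frac{11 \cdot 2 \left(-3\right)}{2}}{3984733} = \left(\left(517 - \frac{301}{3}\right) + \frac{11}{2} \left(-6\right)\right) \frac{1}{3984733} = \left(\frac{1250}{3} - 33\right) \frac{1}{3984733} = \frac{1151}{3} \cdot \frac{1}{3984733} = \frac{1151}{11954199}$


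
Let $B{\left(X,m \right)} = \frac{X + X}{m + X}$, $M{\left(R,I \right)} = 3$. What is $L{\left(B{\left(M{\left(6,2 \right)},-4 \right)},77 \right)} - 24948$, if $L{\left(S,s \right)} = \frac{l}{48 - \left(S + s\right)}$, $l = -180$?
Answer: $- \frac{573624}{23} \approx -24940.0$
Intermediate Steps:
$B{\left(X,m \right)} = \frac{2 X}{X + m}$
$L{\left(S,s \right)} = - \frac{180}{48 - S - s}$ ($L{\left(S,s \right)} = - \frac{180}{48 - \left(S + s\right)} = - \frac{180}{48 - S - s}$)
$L{\left(B{\left(M{\left(6,2 \right)},-4 \right)},77 \right)} - 24948 = \frac{180}{-48 + 2 \cdot 3 \frac{1}{3 - 4} + 77} - 24948 = \frac{180}{-48 + 2 \cdot 3 \frac{1}{-1} + 77} - 24948 = \frac{180}{-48 + 2 \cdot 3 \left(-1\right) + 77} - 24948 = \frac{180}{-48 - 6 + 77} - 24948 = \frac{180}{23} - 24948 = - \frac{573624}{23}$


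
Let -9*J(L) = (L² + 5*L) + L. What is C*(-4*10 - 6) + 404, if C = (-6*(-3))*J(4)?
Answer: 4084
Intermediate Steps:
J(L) = -2*L/3 - L²/9 (J(L) = -((L² + 5*L) + L)/9 = -(L² + 6*L)/9 = -2*L/3 - L²/9)
C = -80 (C = (-6*(-3))*(-⅑*4*(6 + 4)) = 18*(-⅑*4*10) = 18*(-40/9) = -80)
C*(-4*10 - 6) + 404 = -80*(-4*10 - 6) + 404 = -80*(-40 - 6) + 404 = -80*(-46) + 404 = 3680 + 404 = 4084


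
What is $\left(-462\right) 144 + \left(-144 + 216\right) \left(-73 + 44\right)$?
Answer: $-68616$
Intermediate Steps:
$\left(-462\right) 144 + \left(-144 + 216\right) \left(-73 + 44\right) = -66528 + 72 \left(-29\right) = -66528 - 2088 = -68616$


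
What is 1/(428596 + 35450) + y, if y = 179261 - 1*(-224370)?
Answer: 187303351027/464046 ≈ 4.0363e+5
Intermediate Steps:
y = 403631 (y = 179261 + 224370 = 403631)
1/(428596 + 35450) + y = 1/(428596 + 35450) + 403631 = 1/464046 + 403631 = 187303351027/464046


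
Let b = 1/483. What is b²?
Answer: 1/233289 ≈ 4.2865e-6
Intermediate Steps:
b = 1/483 ≈ 0.0020704
b² = (1/483)² = 1/233289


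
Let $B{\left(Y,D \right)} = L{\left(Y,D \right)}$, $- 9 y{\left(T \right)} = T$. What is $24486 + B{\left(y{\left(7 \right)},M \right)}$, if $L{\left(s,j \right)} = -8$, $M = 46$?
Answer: $24478$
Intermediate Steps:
$y{\left(T \right)} = - \frac{T}{9}$
$B{\left(Y,D \right)} = -8$
$24486 + B{\left(y{\left(7 \right)},M \right)} = 24486 - 8 = 24478$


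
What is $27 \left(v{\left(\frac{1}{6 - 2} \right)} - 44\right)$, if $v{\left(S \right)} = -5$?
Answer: $-1323$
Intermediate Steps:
$27 \left(v{\left(\frac{1}{6 - 2} \right)} - 44\right) = 27 \left(-5 - 44\right) = 27 \left(-49\right) = -1323$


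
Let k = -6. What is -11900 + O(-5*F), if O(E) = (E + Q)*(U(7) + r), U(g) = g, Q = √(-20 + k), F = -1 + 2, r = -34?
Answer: -11765 - 27*I*√26 ≈ -11765.0 - 137.67*I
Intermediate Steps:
F = 1
Q = I*√26 (Q = √(-20 - 6) = √(-26) = I*√26 ≈ 5.099*I)
O(E) = -27*E - 27*I*√26 (O(E) = (E + I*√26)*(7 - 34) = (E + I*√26)*(-27) = -27*E - 27*I*√26)
-11900 + O(-5*F) = -11900 + (-(-135) - 27*I*√26) = -11900 + (-27*(-5) - 27*I*√26) = -11900 + (135 - 27*I*√26) = -11765 - 27*I*√26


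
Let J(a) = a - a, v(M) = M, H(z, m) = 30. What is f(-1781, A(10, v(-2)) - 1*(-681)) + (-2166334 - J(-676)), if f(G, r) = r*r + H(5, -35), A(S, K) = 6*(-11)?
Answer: -1788079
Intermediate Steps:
J(a) = 0
A(S, K) = -66
f(G, r) = 30 + r**2 (f(G, r) = r*r + 30 = r**2 + 30 = 30 + r**2)
f(-1781, A(10, v(-2)) - 1*(-681)) + (-2166334 - J(-676)) = (30 + (-66 - 1*(-681))**2) + (-2166334 - 1*0) = (30 + (-66 + 681)**2) + (-2166334 + 0) = (30 + 615**2) - 2166334 = (30 + 378225) - 2166334 = 378255 - 2166334 = -1788079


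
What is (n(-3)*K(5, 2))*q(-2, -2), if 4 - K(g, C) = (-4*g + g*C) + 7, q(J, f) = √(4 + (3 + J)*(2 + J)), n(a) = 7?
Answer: 98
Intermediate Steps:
q(J, f) = √(4 + (2 + J)*(3 + J))
K(g, C) = -3 + 4*g - C*g (K(g, C) = 4 - ((-4*g + g*C) + 7) = 4 - ((-4*g + C*g) + 7) = 4 - (7 - 4*g + C*g) = 4 + (-7 + 4*g - C*g) = -3 + 4*g - C*g)
(n(-3)*K(5, 2))*q(-2, -2) = (7*(-3 + 4*5 - 1*2*5))*√(10 + (-2)² + 5*(-2)) = (7*(-3 + 20 - 10))*√(10 + 4 - 10) = (7*7)*√4 = 49*2 = 98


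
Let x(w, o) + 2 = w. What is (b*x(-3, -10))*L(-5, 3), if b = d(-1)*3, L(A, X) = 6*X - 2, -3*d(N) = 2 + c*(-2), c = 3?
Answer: -320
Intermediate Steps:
d(N) = 4/3 (d(N) = -(2 + 3*(-2))/3 = -(2 - 6)/3 = -⅓*(-4) = 4/3)
x(w, o) = -2 + w
L(A, X) = -2 + 6*X
b = 4 (b = (4/3)*3 = 4)
(b*x(-3, -10))*L(-5, 3) = (4*(-2 - 3))*(-2 + 6*3) = (4*(-5))*(-2 + 18) = -20*16 = -320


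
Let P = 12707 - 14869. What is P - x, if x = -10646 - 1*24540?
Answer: 33024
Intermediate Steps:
P = -2162
x = -35186 (x = -10646 - 24540 = -35186)
P - x = -2162 - 1*(-35186) = -2162 + 35186 = 33024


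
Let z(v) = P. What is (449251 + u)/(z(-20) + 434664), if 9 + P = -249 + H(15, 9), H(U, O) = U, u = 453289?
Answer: 902540/434421 ≈ 2.0776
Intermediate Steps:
P = -243 (P = -9 + (-249 + 15) = -9 - 234 = -243)
z(v) = -243
(449251 + u)/(z(-20) + 434664) = (449251 + 453289)/(-243 + 434664) = 902540/434421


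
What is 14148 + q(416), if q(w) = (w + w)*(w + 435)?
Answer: 722180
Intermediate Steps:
q(w) = 2*w*(435 + w) (q(w) = (2*w)*(435 + w) = 2*w*(435 + w))
14148 + q(416) = 14148 + 2*416*(435 + 416) = 14148 + 2*416*851 = 14148 + 708032 = 722180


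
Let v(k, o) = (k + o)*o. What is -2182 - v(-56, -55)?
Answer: -8287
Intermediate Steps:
v(k, o) = o*(k + o)
-2182 - v(-56, -55) = -2182 - (-55)*(-56 - 55) = -2182 - (-55)*(-111) = -2182 - 1*6105 = -2182 - 6105 = -8287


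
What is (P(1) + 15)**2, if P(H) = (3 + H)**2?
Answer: 961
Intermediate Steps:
(P(1) + 15)**2 = ((3 + 1)**2 + 15)**2 = (4**2 + 15)**2 = (16 + 15)**2 = 31**2 = 961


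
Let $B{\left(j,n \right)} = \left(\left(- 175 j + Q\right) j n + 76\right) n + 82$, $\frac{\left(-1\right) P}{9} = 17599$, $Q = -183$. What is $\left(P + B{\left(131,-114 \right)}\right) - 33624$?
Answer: $-39341016005$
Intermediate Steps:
$P = -158391$ ($P = \left(-9\right) 17599 = -158391$)
$B{\left(j,n \right)} = 82 + n \left(76 + j n \left(-183 - 175 j\right)\right)$ ($B{\left(j,n \right)} = \left(\left(- 175 j - 183\right) j n + 76\right) n + 82 = \left(\left(-183 - 175 j\right) j n + 76\right) n + 82 = \left(j \left(-183 - 175 j\right) n + 76\right) n + 82 = \left(j n \left(-183 - 175 j\right) + 76\right) n + 82 = \left(76 + j n \left(-183 - 175 j\right)\right) n + 82 = n \left(76 + j n \left(-183 - 175 j\right)\right) + 82 = 82 + n \left(76 + j n \left(-183 - 175 j\right)\right)$)
$\left(P + B{\left(131,-114 \right)}\right) - 33624 = \left(-158391 + \left(82 + 76 \left(-114\right) - 23973 \left(-114\right)^{2} - 175 \cdot 131^{2} \left(-114\right)^{2}\right)\right) - 33624 = \left(-158391 - \left(8582 + 39340815408\right)\right) - 33624 = \left(-158391 - 39340823990\right) - 33624 = -39340982381 - 33624 = -39341016005$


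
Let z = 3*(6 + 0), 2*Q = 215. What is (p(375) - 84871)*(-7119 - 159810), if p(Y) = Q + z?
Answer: 28292963139/2 ≈ 1.4146e+10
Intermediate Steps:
Q = 215/2 (Q = (½)*215 = 215/2 ≈ 107.50)
z = 18 (z = 3*6 = 18)
p(Y) = 251/2 (p(Y) = 215/2 + 18 = 251/2)
(p(375) - 84871)*(-7119 - 159810) = (251/2 - 84871)*(-7119 - 159810) = -169491/2*(-166929) = 28292963139/2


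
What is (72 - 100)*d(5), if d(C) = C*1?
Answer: -140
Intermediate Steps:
d(C) = C
(72 - 100)*d(5) = (72 - 100)*5 = -28*5 = -140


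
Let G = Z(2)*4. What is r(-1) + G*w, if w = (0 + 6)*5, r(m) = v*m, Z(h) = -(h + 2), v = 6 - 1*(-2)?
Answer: -488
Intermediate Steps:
v = 8 (v = 6 + 2 = 8)
Z(h) = -2 - h (Z(h) = -(2 + h) = -2 - h)
r(m) = 8*m
w = 30 (w = 6*5 = 30)
G = -16 (G = (-2 - 1*2)*4 = (-2 - 2)*4 = -4*4 = -16)
r(-1) + G*w = 8*(-1) - 16*30 = -8 - 480 = -488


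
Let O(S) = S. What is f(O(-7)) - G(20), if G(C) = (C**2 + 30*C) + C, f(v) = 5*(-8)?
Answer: -1060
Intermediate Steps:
f(v) = -40
G(C) = C**2 + 31*C
f(O(-7)) - G(20) = -40 - 20*(31 + 20) = -40 - 20*51 = -40 - 1*1020 = -40 - 1020 = -1060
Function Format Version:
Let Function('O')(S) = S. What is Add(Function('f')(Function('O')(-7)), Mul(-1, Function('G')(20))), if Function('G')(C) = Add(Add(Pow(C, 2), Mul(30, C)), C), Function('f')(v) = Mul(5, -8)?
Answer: -1060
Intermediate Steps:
Function('f')(v) = -40
Function('G')(C) = Add(Pow(C, 2), Mul(31, C))
Add(Function('f')(Function('O')(-7)), Mul(-1, Function('G')(20))) = Add(-40, Mul(-1, Mul(20, Add(31, 20)))) = Add(-40, Mul(-1, Mul(20, 51))) = Add(-40, Mul(-1, 1020)) = Add(-40, -1020) = -1060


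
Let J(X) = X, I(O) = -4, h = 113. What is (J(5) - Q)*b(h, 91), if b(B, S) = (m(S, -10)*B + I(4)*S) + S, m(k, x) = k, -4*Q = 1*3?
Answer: 115115/2 ≈ 57558.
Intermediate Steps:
Q = -¾ (Q = -3/4 = -¼*3 = -¾ ≈ -0.75000)
b(B, S) = -3*S + B*S (b(B, S) = (S*B - 4*S) + S = (B*S - 4*S) + S = (-4*S + B*S) + S = -3*S + B*S)
(J(5) - Q)*b(h, 91) = (5 - 1*(-¾))*(91*(-3 + 113)) = (5 + ¾)*(91*110) = (23/4)*10010 = 115115/2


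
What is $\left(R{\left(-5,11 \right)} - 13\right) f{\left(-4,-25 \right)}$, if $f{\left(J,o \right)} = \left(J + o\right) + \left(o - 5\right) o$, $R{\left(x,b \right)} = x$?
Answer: $-12978$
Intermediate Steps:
$f{\left(J,o \right)} = J + o + o \left(-5 + o\right)$ ($f{\left(J,o \right)} = \left(J + o\right) + \left(-5 + o\right) o = \left(J + o\right) + o \left(-5 + o\right) = J + o + o \left(-5 + o\right)$)
$\left(R{\left(-5,11 \right)} - 13\right) f{\left(-4,-25 \right)} = \left(-5 - 13\right) \left(-4 + \left(-25\right)^{2} - -100\right) = - 18 \left(-4 + 625 + 100\right) = \left(-18\right) 721 = -12978$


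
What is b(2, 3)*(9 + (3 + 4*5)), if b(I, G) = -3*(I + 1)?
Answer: -288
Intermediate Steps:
b(I, G) = -3 - 3*I (b(I, G) = -3*(1 + I) = -3 - 3*I)
b(2, 3)*(9 + (3 + 4*5)) = (-3 - 3*2)*(9 + (3 + 4*5)) = (-3 - 6)*(9 + (3 + 20)) = -9*(9 + 23) = -9*32 = -288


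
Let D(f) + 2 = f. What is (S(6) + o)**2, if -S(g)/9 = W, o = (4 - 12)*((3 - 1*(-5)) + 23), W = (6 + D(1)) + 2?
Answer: 96721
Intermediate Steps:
D(f) = -2 + f
W = 7 (W = (6 + (-2 + 1)) + 2 = (6 - 1) + 2 = 5 + 2 = 7)
o = -248 (o = -8*((3 + 5) + 23) = -8*(8 + 23) = -8*31 = -248)
S(g) = -63 (S(g) = -9*7 = -63)
(S(6) + o)**2 = (-63 - 248)**2 = (-311)**2 = 96721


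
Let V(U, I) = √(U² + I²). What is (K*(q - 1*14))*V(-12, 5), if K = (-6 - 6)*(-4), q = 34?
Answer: 12480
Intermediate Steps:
K = 48 (K = -12*(-4) = 48)
V(U, I) = √(I² + U²)
(K*(q - 1*14))*V(-12, 5) = (48*(34 - 1*14))*√(5² + (-12)²) = (48*(34 - 14))*√(25 + 144) = (48*20)*√169 = 960*13 = 12480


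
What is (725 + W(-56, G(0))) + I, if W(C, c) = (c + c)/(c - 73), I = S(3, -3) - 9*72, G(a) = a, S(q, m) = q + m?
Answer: 77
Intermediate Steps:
S(q, m) = m + q
I = -648 (I = (-3 + 3) - 9*72 = 0 - 648 = -648)
W(C, c) = 2*c/(-73 + c) (W(C, c) = (2*c)/(-73 + c) = 2*c/(-73 + c))
(725 + W(-56, G(0))) + I = (725 + 2*0/(-73 + 0)) - 648 = (725 + 2*0/(-73)) - 648 = (725 + 2*0*(-1/73)) - 648 = (725 + 0) - 648 = 725 - 648 = 77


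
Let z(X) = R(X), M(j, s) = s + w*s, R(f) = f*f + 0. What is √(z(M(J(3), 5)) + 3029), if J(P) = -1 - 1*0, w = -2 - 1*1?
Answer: √3129 ≈ 55.937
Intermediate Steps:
w = -3 (w = -2 - 1 = -3)
R(f) = f² (R(f) = f² + 0 = f²)
J(P) = -1 (J(P) = -1 + 0 = -1)
M(j, s) = -2*s (M(j, s) = s - 3*s = -2*s)
z(X) = X²
√(z(M(J(3), 5)) + 3029) = √((-2*5)² + 3029) = √((-10)² + 3029) = √(100 + 3029) = √3129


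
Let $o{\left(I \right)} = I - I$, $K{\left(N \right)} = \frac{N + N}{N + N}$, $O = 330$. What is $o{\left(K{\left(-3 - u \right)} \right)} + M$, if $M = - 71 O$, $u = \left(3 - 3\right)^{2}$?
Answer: $-23430$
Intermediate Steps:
$u = 0$ ($u = 0^{2} = 0$)
$M = -23430$ ($M = \left(-71\right) 330 = -23430$)
$K{\left(N \right)} = 1$ ($K{\left(N \right)} = \frac{2 N}{2 N} = 2 N \frac{1}{2 N} = 1$)
$o{\left(I \right)} = 0$
$o{\left(K{\left(-3 - u \right)} \right)} + M = 0 - 23430 = -23430$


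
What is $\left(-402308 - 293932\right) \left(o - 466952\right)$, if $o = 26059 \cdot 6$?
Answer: $216250751520$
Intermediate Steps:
$o = 156354$
$\left(-402308 - 293932\right) \left(o - 466952\right) = \left(-402308 - 293932\right) \left(156354 - 466952\right) = \left(-696240\right) \left(-310598\right) = 216250751520$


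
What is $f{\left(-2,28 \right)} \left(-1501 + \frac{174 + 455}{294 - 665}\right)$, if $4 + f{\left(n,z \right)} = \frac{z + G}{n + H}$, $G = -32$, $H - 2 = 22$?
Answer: $\frac{25645000}{4081} \approx 6284.0$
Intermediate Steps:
$H = 24$ ($H = 2 + 22 = 24$)
$f{\left(n,z \right)} = -4 + \frac{-32 + z}{24 + n}$ ($f{\left(n,z \right)} = -4 + \frac{z - 32}{n + 24} = -4 + \frac{-32 + z}{24 + n}$)
$f{\left(-2,28 \right)} \left(-1501 + \frac{174 + 455}{294 - 665}\right) = \frac{-128 + 28 - -8}{24 - 2} \left(-1501 + \frac{174 + 455}{294 - 665}\right) = \frac{-128 + 28 + 8}{22} \left(-1501 + \frac{629}{-371}\right) = \frac{1}{22} \left(-92\right) \left(-1501 + 629 \left(- \frac{1}{371}\right)\right) = - \frac{46 \left(-1501 - \frac{629}{371}\right)}{11} = \left(- \frac{46}{11}\right) \left(- \frac{557500}{371}\right) = \frac{25645000}{4081}$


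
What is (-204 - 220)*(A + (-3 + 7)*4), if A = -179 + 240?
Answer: -32648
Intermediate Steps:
A = 61
(-204 - 220)*(A + (-3 + 7)*4) = (-204 - 220)*(61 + (-3 + 7)*4) = -424*(61 + 4*4) = -424*(61 + 16) = -424*77 = -32648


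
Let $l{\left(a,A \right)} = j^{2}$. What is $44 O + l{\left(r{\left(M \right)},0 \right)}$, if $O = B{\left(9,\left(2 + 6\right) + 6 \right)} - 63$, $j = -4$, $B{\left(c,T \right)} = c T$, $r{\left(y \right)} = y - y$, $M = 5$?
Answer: $2788$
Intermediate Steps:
$r{\left(y \right)} = 0$
$B{\left(c,T \right)} = T c$
$O = 63$ ($O = \left(\left(2 + 6\right) + 6\right) 9 - 63 = \left(8 + 6\right) 9 - 63 = 14 \cdot 9 - 63 = 126 - 63 = 63$)
$l{\left(a,A \right)} = 16$ ($l{\left(a,A \right)} = \left(-4\right)^{2} = 16$)
$44 O + l{\left(r{\left(M \right)},0 \right)} = 44 \cdot 63 + 16 = 2772 + 16 = 2788$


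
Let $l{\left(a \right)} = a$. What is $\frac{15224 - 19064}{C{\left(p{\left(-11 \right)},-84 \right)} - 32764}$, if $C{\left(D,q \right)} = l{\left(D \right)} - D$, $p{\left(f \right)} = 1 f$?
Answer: $\frac{960}{8191} \approx 0.1172$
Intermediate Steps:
$p{\left(f \right)} = f$
$C{\left(D,q \right)} = 0$ ($C{\left(D,q \right)} = D - D = 0$)
$\frac{15224 - 19064}{C{\left(p{\left(-11 \right)},-84 \right)} - 32764} = \frac{15224 - 19064}{0 - 32764} = - \frac{3840}{-32764} = \left(-3840\right) \left(- \frac{1}{32764}\right) = \frac{960}{8191}$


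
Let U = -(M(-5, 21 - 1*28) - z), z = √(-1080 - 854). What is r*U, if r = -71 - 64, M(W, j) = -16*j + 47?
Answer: 21465 - 135*I*√1934 ≈ 21465.0 - 5936.9*I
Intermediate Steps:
z = I*√1934 (z = √(-1934) = I*√1934 ≈ 43.977*I)
M(W, j) = 47 - 16*j
r = -135
U = -159 + I*√1934 (U = -((47 - 16*(21 - 1*28)) - I*√1934) = -((47 - 16*(21 - 28)) - I*√1934) = -((47 - 16*(-7)) - I*√1934) = -((47 + 112) - I*√1934) = -(159 - I*√1934) = -159 + I*√1934 ≈ -159.0 + 43.977*I)
r*U = -135*(-159 + I*√1934) = 21465 - 135*I*√1934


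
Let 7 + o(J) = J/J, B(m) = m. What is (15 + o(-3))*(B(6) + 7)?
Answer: 117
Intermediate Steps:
o(J) = -6 (o(J) = -7 + J/J = -7 + 1 = -6)
(15 + o(-3))*(B(6) + 7) = (15 - 6)*(6 + 7) = 9*13 = 117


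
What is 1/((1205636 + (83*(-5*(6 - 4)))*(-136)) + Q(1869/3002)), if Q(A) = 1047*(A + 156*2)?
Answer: 3002/4940787203 ≈ 6.0760e-7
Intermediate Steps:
Q(A) = 326664 + 1047*A (Q(A) = 1047*(A + 312) = 1047*(312 + A) = 326664 + 1047*A)
1/((1205636 + (83*(-5*(6 - 4)))*(-136)) + Q(1869/3002)) = 1/((1205636 + (83*(-5*(6 - 4)))*(-136)) + (326664 + 1047*(1869/3002))) = 1/((1205636 + (83*(-5*2))*(-136)) + (326664 + 1047*(1869*(1/3002)))) = 1/((1205636 + (83*(-10))*(-136)) + (326664 + 1047*(1869/3002))) = 1/((1205636 - 830*(-136)) + (326664 + 1956843/3002)) = 1/((1205636 + 112880) + 982602171/3002) = 1/(1318516 + 982602171/3002) = 1/(4940787203/3002) = 3002/4940787203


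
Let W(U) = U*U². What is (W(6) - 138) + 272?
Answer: 350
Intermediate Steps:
W(U) = U³
(W(6) - 138) + 272 = (6³ - 138) + 272 = (216 - 138) + 272 = 78 + 272 = 350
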